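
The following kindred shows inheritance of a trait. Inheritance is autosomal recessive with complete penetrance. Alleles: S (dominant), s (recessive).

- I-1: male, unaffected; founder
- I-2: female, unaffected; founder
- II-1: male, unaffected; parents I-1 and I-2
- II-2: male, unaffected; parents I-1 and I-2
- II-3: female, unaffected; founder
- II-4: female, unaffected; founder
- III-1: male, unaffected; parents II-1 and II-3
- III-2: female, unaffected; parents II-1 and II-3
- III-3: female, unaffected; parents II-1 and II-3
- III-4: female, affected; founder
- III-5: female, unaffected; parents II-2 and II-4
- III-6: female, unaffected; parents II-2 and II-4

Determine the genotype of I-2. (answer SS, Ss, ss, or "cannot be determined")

I-2's phenotype allows SS or Ss, and no parent or child forces a single allele at both positions; consistent genotype assignments exist with I-2 as SS or Ss.

cannot be determined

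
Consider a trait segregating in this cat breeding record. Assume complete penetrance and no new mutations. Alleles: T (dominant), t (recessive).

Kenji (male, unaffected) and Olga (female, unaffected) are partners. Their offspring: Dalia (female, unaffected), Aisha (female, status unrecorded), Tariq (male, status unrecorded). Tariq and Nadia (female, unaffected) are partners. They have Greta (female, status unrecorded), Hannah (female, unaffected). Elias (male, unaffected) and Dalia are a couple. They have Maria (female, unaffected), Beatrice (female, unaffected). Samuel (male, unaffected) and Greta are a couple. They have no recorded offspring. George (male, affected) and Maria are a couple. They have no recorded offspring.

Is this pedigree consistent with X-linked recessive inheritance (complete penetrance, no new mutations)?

Yes

A consistent assignment under X-linked recessive exists: Kenji X^T Y, Olga X^T X^T, Dalia X^T X^T, Aisha X^T X^T, Tariq X^T Y, Nadia X^T X^T, Elias X^T Y, Greta X^T X^T, Hannah X^T X^T, Samuel X^T Y, Maria X^T X^T, Beatrice X^T X^T, George X^t Y.
In this assignment every recorded phenotype matches its genotype and every non-founder's genotype is obtainable from its parents' genotypes, so the pedigree is consistent.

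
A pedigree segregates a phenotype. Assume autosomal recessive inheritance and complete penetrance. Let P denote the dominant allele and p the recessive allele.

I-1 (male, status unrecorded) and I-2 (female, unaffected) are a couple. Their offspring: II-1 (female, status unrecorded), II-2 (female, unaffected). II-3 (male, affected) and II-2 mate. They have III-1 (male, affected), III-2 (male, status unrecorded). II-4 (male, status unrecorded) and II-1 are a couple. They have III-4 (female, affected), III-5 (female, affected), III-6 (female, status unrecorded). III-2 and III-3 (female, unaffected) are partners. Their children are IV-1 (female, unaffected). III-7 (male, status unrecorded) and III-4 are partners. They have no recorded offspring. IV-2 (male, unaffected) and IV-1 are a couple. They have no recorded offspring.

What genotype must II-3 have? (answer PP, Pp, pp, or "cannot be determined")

II-3 is affected, so II-3 is pp.

pp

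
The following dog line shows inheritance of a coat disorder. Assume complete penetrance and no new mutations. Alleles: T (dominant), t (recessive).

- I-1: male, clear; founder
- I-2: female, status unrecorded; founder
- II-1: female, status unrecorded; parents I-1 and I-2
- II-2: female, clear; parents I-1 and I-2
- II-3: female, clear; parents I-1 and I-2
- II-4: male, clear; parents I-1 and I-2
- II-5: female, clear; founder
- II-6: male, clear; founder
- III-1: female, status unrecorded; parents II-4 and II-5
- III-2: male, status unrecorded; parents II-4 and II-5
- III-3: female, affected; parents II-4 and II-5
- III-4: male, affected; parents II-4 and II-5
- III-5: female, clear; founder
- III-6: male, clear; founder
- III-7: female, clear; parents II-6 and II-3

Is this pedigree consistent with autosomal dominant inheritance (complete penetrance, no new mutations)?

No

Under autosomal dominant, III-3 (affected, female) cannot arise from II-4 (clear) × II-5 (clear).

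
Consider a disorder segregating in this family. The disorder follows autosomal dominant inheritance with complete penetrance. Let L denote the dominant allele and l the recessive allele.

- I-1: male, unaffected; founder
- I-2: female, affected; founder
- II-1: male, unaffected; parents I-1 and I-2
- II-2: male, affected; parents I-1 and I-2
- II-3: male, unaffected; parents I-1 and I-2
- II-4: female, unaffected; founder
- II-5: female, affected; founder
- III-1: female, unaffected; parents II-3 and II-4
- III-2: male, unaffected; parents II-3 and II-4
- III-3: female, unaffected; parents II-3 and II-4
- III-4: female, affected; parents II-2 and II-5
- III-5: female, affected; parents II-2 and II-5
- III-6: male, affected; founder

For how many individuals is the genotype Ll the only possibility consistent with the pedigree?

2

Obligate heterozygotes: I-2 is affected so carries L and passed l to II-1 (ll), so I-2 is Ll; II-2 is affected so carries L and received l from I-1 (ll), so II-2 is Ll.
Every other individual is either homozygous by phenotype or has at least one consistent homozygous assignment, so the count is 2.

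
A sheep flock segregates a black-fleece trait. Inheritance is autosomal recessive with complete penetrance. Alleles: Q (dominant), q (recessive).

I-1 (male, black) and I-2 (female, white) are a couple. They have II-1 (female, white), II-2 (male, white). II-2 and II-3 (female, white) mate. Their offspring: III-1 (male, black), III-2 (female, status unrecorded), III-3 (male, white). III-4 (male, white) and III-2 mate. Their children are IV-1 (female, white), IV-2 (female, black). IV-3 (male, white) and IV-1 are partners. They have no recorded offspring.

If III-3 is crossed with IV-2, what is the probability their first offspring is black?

1/3

II-2 is white so carries Q and received q from I-1 (qq), so II-2 is Qq.
II-3 is white so carries Q and passed q to III-1 (qq), so II-3 is Qq.
III-3 is a white offspring of II-2 (Qq) × II-3 (Qq), whose cross gives 1/4 QQ : 1/2 Qq : 1/4 qq; conditioning on being white, III-3 is QQ with probability 1/3, Qq with probability 2/3.
IV-2 is black, so IV-2 is qq.
Summing over parental genotype combinations, P(offspring is black) = 2/3·1/2 = 1/3.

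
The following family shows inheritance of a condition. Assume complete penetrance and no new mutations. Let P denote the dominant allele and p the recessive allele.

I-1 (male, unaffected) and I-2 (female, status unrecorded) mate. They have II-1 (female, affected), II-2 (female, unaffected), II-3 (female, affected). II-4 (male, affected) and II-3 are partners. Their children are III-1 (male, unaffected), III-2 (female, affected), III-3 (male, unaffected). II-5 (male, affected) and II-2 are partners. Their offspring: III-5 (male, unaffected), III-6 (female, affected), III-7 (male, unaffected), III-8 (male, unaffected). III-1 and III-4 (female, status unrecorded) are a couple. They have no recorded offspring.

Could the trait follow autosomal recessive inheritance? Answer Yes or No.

No

Under autosomal recessive, III-1 (unaffected, male) cannot arise from II-4 (affected) × II-3 (affected).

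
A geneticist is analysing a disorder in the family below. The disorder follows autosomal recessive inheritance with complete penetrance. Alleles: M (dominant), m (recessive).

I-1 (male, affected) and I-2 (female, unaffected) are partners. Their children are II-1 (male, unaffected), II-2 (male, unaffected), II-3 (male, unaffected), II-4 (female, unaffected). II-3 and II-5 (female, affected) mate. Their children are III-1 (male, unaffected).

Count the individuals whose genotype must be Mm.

Obligate heterozygotes: II-1 is unaffected so carries M and received m from I-1 (mm), so II-1 is Mm; II-2 is unaffected so carries M and received m from I-1 (mm), so II-2 is Mm; II-3 is unaffected so carries M and received m from I-1 (mm), so II-3 is Mm; II-4 is unaffected so carries M and received m from I-1 (mm), so II-4 is Mm; III-1 is unaffected so carries M and received m from II-5 (mm), so III-1 is Mm.
Every other individual is either homozygous by phenotype or has at least one consistent homozygous assignment, so the count is 5.

5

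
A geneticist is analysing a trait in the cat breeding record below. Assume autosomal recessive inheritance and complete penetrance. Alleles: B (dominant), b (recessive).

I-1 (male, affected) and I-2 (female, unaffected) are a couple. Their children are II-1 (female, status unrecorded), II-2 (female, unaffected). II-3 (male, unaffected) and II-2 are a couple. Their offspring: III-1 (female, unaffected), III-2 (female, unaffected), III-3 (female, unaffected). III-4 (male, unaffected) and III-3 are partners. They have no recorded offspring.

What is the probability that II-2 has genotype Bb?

II-2 is unaffected so carries B and received b from I-1 (bb), so II-2 is Bb, giving P(Bb) = 1.

1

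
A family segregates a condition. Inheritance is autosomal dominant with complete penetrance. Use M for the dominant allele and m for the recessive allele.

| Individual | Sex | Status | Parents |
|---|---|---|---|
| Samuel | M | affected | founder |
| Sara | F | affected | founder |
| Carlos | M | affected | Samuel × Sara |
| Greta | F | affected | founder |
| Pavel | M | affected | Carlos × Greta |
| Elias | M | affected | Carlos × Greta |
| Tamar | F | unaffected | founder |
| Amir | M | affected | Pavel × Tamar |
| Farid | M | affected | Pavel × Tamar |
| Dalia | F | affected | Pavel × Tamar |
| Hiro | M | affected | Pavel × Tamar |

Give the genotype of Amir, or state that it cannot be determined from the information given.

From phenotype alone, Amir is MM or Mm.
Amir is affected so carries M and received m from Tamar (mm), so Amir is Mm.

Mm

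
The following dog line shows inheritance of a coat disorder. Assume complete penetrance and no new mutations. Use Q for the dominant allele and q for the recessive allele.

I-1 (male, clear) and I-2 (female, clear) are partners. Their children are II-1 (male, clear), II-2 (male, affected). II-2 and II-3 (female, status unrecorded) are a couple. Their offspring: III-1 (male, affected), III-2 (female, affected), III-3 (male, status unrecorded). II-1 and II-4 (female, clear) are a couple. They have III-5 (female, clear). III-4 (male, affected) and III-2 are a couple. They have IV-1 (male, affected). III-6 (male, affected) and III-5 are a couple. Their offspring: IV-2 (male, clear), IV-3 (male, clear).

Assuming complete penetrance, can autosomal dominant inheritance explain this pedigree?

Under autosomal dominant, II-2 (affected, male) cannot arise from I-1 (clear) × I-2 (clear).

No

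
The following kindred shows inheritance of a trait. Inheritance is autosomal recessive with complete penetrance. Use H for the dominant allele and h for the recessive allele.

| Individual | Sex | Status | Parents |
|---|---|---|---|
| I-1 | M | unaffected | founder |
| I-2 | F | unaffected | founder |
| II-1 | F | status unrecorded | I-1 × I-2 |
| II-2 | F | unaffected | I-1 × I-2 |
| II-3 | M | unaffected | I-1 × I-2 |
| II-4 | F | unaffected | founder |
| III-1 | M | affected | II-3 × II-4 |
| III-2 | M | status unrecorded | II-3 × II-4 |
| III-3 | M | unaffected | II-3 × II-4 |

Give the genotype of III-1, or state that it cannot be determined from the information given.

III-1 is affected, so III-1 is hh.

hh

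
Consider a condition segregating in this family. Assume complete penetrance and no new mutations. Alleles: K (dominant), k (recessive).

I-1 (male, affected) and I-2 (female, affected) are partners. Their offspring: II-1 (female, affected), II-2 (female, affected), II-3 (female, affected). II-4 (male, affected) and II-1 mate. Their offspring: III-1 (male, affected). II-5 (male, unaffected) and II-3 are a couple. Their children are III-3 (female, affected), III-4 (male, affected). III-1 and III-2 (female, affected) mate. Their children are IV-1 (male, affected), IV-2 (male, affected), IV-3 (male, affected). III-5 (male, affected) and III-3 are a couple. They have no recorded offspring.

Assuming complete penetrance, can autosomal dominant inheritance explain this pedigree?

Yes

A consistent assignment under autosomal dominant exists: I-1 KK, I-2 KK, II-1 KK, II-2 KK, II-3 KK, II-4 KK, II-5 kk, III-1 KK, III-2 KK, III-3 Kk, III-4 Kk, III-5 KK, IV-1 KK, IV-2 KK, IV-3 KK.
In this assignment every recorded phenotype matches its genotype and every non-founder's genotype is obtainable from its parents' genotypes, so the pedigree is consistent.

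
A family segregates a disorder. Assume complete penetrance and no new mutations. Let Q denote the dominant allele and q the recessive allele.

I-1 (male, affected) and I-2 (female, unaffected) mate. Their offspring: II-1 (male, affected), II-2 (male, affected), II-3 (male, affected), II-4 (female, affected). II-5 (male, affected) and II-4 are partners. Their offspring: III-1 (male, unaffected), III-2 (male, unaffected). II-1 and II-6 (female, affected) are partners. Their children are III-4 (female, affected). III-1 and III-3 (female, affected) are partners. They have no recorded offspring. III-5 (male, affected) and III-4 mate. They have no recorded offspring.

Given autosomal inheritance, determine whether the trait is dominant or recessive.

dominant

II-5 and II-4 are both affected yet have an unaffected child III-1. Under a recessive model two affected parents are homozygous and every child would be affected, so the trait cannot be recessive.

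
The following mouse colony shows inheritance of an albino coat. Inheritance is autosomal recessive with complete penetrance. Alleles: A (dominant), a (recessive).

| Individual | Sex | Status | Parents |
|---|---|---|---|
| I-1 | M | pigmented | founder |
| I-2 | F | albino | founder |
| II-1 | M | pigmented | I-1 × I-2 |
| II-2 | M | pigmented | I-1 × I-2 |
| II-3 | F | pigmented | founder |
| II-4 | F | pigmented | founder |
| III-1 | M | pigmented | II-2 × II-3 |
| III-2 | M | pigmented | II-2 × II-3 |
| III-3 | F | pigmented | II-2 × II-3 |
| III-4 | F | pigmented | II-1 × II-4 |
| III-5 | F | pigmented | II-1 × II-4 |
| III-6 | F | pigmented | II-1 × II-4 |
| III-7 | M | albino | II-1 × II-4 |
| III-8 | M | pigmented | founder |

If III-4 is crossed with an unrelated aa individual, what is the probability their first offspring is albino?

1/3

II-1 is pigmented so carries A and received a from I-2 (aa), so II-1 is Aa.
II-4 is pigmented so carries A and passed a to III-7 (aa), so II-4 is Aa.
III-4 is a pigmented offspring of II-1 (Aa) × II-4 (Aa), whose cross gives 1/4 AA : 1/2 Aa : 1/4 aa; conditioning on being pigmented, III-4 is AA with probability 1/3, Aa with probability 2/3.
Summing over parental genotype combinations, P(offspring is albino) = 2/3·1/2 = 1/3.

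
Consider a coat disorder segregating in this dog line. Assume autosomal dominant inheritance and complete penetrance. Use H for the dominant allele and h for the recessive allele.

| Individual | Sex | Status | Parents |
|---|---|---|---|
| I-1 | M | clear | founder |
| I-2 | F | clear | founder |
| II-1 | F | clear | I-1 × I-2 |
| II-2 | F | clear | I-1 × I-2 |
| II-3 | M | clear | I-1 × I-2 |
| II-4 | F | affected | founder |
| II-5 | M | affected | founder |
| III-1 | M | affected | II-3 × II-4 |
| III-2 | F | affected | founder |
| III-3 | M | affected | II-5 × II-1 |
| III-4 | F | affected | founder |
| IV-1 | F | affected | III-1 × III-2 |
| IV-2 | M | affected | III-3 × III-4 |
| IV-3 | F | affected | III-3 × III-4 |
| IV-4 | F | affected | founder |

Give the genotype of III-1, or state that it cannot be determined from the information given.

From phenotype alone, III-1 is HH or Hh.
III-1 is affected so carries H and received h from II-3 (hh), so III-1 is Hh.

Hh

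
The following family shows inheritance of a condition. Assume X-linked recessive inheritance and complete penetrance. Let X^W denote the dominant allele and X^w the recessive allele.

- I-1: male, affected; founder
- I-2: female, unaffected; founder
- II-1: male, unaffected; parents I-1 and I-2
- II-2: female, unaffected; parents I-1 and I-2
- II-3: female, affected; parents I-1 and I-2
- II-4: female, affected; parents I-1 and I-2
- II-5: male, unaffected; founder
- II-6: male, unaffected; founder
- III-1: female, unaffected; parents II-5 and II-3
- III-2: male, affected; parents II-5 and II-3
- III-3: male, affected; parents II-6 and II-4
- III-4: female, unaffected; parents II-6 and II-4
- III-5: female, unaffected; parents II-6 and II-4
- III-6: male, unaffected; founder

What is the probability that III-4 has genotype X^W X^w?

1

III-4 is unaffected so carries W and received w from II-4 (X^w X^w), so III-4 is X^W X^w, giving P(X^W X^w) = 1.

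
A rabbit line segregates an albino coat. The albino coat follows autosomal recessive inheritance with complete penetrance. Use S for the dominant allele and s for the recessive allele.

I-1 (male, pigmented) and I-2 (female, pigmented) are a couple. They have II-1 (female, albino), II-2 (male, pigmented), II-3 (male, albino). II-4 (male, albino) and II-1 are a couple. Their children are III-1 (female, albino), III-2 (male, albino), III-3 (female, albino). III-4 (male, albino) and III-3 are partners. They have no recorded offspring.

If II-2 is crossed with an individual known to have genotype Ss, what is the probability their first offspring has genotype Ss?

1/2

I-1 is pigmented so carries S and passed s to II-1 (ss), so I-1 is Ss.
I-2 is pigmented so carries S and passed s to II-1 (ss), so I-2 is Ss.
II-2 is a pigmented offspring of I-1 (Ss) × I-2 (Ss), whose cross gives 1/4 SS : 1/2 Ss : 1/4 ss; conditioning on being pigmented, II-2 is SS with probability 1/3, Ss with probability 2/3.
Summing over parental genotype combinations, P(offspring has genotype Ss) = 1/3·1/2 + 2/3·1/2 = 1/2.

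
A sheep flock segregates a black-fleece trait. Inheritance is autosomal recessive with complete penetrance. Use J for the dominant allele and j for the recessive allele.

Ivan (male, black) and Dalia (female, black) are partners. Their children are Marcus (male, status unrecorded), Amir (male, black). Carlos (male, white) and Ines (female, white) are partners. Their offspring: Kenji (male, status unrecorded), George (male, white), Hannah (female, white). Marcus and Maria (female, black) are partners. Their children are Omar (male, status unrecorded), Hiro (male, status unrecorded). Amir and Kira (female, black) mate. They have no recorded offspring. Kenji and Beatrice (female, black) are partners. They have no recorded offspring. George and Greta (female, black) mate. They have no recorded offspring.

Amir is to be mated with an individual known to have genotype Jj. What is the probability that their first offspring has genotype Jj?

Amir is black, so Amir is jj.
The cross gives 1/2 Jj : 1/2 jj, so P(offspring has genotype Jj) = 1/2.

1/2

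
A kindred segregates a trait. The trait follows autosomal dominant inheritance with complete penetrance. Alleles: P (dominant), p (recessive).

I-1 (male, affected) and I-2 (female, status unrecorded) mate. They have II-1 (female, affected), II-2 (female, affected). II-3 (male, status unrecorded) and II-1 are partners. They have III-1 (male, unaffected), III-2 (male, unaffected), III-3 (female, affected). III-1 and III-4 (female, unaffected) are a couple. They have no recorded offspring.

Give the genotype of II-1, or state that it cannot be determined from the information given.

From phenotype alone, II-1 is PP or Pp.
II-1 is affected so carries P and passed p to III-1 (pp), so II-1 is Pp.

Pp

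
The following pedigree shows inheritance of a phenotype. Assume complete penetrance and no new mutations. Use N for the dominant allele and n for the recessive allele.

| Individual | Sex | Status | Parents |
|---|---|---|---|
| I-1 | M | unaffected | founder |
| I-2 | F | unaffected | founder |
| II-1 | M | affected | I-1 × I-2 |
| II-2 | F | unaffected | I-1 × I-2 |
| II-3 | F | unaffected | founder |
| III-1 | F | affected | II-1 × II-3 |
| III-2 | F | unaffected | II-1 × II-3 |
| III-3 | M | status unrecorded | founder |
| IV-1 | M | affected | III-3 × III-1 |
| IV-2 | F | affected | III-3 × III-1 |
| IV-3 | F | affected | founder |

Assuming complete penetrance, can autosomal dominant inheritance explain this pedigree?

No

Under autosomal dominant, II-1 (affected, male) cannot arise from I-1 (unaffected) × I-2 (unaffected).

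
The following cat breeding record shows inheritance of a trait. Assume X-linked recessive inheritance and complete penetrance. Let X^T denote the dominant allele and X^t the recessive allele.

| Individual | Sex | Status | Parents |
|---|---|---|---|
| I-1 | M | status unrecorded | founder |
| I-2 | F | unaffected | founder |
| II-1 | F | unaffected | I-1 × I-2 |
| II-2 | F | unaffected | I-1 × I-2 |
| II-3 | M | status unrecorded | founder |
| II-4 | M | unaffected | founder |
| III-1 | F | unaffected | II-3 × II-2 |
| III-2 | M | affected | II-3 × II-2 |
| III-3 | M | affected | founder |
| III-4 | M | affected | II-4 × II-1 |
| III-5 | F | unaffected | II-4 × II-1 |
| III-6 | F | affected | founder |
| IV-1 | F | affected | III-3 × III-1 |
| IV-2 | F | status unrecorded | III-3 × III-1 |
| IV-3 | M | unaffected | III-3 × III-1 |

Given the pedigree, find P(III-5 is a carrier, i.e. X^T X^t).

1/2

II-4 is unaffected, so II-4 is X^T Y.
II-1 is unaffected so carries T and passed t to III-4 (X^t Y), so II-1 is X^T X^t.
Their cross gives offspring ratios 1/2 X^T X^T : 1/2 X^T X^t. Conditioning on III-5 being unaffected, P(X^T X^t) = 1/2 / 1 = 1/2.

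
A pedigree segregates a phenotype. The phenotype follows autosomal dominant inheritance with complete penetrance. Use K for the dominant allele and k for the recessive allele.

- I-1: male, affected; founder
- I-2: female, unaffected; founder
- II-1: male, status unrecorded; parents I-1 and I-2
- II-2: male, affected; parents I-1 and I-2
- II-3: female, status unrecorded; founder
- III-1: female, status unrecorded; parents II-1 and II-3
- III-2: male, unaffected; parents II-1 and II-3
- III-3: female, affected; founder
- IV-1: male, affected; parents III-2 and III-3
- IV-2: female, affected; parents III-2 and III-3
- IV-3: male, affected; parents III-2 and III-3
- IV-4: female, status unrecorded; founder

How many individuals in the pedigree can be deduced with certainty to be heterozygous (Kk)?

Obligate heterozygotes: II-2 is affected so carries K and received k from I-2 (kk), so II-2 is Kk; IV-1 is affected so carries K and received k from III-2 (kk), so IV-1 is Kk; IV-2 is affected so carries K and received k from III-2 (kk), so IV-2 is Kk; IV-3 is affected so carries K and received k from III-2 (kk), so IV-3 is Kk.
Every other individual is either homozygous by phenotype or has at least one consistent homozygous assignment, so the count is 4.

4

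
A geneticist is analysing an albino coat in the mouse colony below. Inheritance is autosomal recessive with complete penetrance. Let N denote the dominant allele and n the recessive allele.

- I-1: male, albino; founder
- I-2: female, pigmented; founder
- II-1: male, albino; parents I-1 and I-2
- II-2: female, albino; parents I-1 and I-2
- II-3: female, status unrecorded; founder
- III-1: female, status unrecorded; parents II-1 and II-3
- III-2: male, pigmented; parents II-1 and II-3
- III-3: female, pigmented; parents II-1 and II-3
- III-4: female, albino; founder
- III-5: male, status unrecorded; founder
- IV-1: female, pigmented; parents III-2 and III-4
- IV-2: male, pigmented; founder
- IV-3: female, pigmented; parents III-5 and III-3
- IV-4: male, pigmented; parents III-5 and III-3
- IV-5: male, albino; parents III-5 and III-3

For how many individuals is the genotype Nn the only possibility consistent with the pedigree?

Obligate heterozygotes: I-2 is pigmented so carries N and passed n to II-1 (nn), so I-2 is Nn; III-2 is pigmented so carries N and received n from II-1 (nn), so III-2 is Nn; III-3 is pigmented so carries N and received n from II-1 (nn), so III-3 is Nn; IV-1 is pigmented so carries N and received n from III-4 (nn), so IV-1 is Nn.
Every other individual is either homozygous by phenotype or has at least one consistent homozygous assignment, so the count is 4.

4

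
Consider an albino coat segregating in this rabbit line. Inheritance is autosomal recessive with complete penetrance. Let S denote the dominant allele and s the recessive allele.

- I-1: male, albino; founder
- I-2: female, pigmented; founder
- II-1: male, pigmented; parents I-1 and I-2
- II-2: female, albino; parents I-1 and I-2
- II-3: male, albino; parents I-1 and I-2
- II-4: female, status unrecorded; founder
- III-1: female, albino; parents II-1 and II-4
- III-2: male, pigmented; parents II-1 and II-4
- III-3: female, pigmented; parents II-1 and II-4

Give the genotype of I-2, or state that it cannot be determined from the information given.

From phenotype alone, I-2 is SS or Ss.
I-2 is pigmented so carries S and passed s to II-2 (ss), so I-2 is Ss.

Ss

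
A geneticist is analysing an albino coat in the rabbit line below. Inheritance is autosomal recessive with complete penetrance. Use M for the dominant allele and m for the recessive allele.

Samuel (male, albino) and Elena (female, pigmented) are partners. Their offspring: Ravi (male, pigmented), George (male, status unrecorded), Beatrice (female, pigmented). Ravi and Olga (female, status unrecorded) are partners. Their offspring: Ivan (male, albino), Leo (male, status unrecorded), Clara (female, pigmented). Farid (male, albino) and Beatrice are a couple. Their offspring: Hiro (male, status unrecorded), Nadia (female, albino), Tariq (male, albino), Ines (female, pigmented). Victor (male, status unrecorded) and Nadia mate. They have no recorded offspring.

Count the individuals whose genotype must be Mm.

3

Obligate heterozygotes: Ravi is pigmented so carries M and received m from Samuel (mm), so Ravi is Mm; Beatrice is pigmented so carries M and received m from Samuel (mm), so Beatrice is Mm; Ines is pigmented so carries M and received m from Farid (mm), so Ines is Mm.
Every other individual is either homozygous by phenotype or has at least one consistent homozygous assignment, so the count is 3.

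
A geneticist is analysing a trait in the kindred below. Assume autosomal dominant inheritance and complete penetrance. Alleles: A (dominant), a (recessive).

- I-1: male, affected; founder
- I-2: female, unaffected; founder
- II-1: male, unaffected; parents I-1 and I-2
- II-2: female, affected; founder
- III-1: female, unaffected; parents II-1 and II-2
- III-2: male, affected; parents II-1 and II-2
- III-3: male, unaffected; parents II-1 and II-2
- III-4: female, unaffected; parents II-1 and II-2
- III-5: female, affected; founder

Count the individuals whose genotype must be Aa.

Obligate heterozygotes: I-1 is affected so carries A and passed a to II-1 (aa), so I-1 is Aa; II-2 is affected so carries A and passed a to III-1 (aa), so II-2 is Aa; III-2 is affected so carries A and received a from II-1 (aa), so III-2 is Aa.
Every other individual is either homozygous by phenotype or has at least one consistent homozygous assignment, so the count is 3.

3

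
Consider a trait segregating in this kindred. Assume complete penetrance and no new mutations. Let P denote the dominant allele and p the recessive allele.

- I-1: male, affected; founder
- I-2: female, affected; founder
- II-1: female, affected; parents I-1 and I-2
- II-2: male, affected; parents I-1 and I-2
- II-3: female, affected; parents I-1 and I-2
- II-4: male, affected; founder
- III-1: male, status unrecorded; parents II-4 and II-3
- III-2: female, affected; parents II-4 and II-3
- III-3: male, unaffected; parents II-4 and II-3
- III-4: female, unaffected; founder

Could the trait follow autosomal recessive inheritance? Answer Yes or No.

No

Under autosomal recessive, III-3 (unaffected, male) cannot arise from II-4 (affected) × II-3 (affected).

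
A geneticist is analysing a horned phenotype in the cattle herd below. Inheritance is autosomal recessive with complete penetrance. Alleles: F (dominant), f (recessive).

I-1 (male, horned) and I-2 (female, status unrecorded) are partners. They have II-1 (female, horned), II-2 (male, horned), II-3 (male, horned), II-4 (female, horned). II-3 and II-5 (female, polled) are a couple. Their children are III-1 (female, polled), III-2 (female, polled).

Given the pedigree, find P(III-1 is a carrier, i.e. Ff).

1

III-1 is polled so carries F and received f from II-3 (ff), so III-1 is Ff, giving P(Ff) = 1.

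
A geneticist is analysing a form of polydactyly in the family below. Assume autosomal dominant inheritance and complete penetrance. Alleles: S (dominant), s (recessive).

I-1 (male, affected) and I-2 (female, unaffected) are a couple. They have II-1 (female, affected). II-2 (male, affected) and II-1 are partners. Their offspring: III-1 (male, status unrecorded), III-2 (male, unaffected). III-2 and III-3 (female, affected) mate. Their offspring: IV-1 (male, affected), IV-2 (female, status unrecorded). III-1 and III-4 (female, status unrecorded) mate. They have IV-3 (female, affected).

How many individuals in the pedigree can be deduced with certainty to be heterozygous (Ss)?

3

Obligate heterozygotes: II-1 is affected so carries S and received s from I-2 (ss), so II-1 is Ss; II-2 is affected so carries S and passed s to III-2 (ss), so II-2 is Ss; IV-1 is affected so carries S and received s from III-2 (ss), so IV-1 is Ss.
Every other individual is either homozygous by phenotype or has at least one consistent homozygous assignment, so the count is 3.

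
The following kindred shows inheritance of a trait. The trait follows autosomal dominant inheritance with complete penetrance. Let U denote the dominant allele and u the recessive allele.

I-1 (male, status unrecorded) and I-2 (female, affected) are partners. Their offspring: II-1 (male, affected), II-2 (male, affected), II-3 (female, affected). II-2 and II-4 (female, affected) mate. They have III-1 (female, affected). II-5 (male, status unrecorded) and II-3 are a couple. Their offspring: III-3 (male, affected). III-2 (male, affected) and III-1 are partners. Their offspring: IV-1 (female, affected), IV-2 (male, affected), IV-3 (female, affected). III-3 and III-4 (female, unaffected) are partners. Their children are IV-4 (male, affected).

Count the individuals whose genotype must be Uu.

1

Obligate heterozygotes: IV-4 is affected so carries U and received u from III-4 (uu), so IV-4 is Uu.
Every other individual is either homozygous by phenotype or has at least one consistent homozygous assignment, so the count is 1.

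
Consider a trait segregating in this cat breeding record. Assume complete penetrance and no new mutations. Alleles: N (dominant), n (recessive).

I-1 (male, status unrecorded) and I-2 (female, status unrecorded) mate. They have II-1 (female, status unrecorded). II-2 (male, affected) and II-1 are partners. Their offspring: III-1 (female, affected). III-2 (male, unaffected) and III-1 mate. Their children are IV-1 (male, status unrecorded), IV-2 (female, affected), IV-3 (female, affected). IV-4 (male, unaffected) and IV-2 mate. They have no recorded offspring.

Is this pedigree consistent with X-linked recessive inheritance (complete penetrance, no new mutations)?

Under X-linked recessive, IV-2 (affected, female) cannot arise from III-2 (unaffected) × III-1 (affected).

No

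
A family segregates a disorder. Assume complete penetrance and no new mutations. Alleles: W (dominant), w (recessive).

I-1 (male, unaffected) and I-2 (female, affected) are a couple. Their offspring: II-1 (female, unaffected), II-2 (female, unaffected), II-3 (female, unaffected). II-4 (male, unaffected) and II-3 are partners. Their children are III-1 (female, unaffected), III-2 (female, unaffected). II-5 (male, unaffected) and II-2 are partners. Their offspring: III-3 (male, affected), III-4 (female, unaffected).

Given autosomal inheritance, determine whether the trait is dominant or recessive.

recessive

II-5 and II-2 are both unaffected yet have an affected child III-3. Under dominance, an affected child requires at least one affected parent, so the trait cannot be dominant.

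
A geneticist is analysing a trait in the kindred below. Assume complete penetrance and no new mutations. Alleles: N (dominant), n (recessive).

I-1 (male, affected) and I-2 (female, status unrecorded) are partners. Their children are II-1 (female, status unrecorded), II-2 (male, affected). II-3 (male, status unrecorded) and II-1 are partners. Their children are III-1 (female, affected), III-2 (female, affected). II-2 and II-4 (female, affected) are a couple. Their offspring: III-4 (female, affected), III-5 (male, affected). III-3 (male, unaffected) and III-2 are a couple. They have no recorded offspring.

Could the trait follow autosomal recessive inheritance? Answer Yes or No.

A consistent assignment under autosomal recessive exists: I-1 nn, I-2 Nn, II-1 Nn, II-2 nn, II-3 Nn, II-4 nn, III-1 nn, III-2 nn, III-3 NN, III-4 nn, III-5 nn.
In this assignment every recorded phenotype matches its genotype and every non-founder's genotype is obtainable from its parents' genotypes, so the pedigree is consistent.

Yes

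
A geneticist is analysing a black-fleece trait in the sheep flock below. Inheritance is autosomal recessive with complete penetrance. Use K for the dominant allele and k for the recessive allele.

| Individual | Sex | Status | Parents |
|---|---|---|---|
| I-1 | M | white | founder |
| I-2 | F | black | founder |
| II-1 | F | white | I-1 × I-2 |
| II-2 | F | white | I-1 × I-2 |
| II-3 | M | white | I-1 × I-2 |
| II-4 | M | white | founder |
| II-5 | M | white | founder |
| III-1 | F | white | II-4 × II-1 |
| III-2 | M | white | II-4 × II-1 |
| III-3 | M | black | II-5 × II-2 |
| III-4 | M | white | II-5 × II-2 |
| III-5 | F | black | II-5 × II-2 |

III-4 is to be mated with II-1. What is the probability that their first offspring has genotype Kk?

II-5 is white so carries K and passed k to III-3 (kk), so II-5 is Kk.
II-2 is white so carries K and received k from I-2 (kk), so II-2 is Kk.
III-4 is a white offspring of II-5 (Kk) × II-2 (Kk), whose cross gives 1/4 KK : 1/2 Kk : 1/4 kk; conditioning on being white, III-4 is KK with probability 1/3, Kk with probability 2/3.
II-1 is white so carries K and received k from I-2 (kk), so II-1 is Kk.
Summing over parental genotype combinations, P(offspring has genotype Kk) = 1/3·1/2 + 2/3·1/2 = 1/2.

1/2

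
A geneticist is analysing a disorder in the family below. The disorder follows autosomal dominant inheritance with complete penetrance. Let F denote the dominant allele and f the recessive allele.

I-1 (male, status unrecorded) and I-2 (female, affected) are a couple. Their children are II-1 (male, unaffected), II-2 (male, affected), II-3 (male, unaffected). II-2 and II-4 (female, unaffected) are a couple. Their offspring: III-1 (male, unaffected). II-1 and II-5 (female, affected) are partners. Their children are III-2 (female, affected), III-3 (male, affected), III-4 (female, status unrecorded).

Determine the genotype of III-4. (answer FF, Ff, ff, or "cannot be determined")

cannot be determined

III-4's phenotype is unrecorded, and no parent or child forces a single allele at both positions; consistent genotype assignments exist with III-4 as Ff or ff.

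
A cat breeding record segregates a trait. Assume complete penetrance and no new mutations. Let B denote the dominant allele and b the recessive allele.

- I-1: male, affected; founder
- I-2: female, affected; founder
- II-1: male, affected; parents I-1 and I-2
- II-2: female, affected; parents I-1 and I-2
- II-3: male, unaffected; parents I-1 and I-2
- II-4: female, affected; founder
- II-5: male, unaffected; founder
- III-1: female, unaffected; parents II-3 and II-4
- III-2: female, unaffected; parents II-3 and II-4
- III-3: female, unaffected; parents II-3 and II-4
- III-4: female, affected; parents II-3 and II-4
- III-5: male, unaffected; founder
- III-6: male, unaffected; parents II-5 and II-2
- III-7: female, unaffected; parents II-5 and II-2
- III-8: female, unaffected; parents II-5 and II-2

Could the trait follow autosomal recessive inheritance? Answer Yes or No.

No

Under autosomal recessive, II-3 (unaffected, male) cannot arise from I-1 (affected) × I-2 (affected).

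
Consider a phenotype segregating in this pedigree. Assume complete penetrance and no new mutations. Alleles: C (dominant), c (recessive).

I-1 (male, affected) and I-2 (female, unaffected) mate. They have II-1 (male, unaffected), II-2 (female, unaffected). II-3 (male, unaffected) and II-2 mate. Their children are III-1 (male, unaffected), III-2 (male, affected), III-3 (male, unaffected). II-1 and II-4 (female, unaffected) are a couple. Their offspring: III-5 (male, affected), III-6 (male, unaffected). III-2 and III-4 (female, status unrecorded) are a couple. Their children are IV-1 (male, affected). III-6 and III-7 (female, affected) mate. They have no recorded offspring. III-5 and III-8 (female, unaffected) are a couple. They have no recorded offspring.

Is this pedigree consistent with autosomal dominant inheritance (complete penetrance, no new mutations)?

Under autosomal dominant, III-2 (affected, male) cannot arise from II-3 (unaffected) × II-2 (unaffected).

No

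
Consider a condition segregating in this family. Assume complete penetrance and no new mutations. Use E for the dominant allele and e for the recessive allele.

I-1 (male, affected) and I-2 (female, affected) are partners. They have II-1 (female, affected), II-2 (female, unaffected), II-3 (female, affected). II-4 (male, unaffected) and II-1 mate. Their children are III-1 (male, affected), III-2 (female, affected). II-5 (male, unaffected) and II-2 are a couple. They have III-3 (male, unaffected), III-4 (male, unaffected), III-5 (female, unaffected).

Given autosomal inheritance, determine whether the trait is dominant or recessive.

dominant

I-1 and I-2 are both affected yet have an unaffected child II-2. Under a recessive model two affected parents are homozygous and every child would be affected, so the trait cannot be recessive.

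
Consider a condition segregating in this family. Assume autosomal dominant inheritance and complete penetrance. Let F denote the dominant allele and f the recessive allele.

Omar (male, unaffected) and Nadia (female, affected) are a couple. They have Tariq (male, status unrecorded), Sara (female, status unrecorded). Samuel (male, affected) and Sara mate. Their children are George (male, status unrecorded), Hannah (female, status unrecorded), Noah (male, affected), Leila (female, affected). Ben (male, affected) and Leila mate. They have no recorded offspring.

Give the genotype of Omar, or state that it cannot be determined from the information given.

Omar is unaffected, so Omar is ff.

ff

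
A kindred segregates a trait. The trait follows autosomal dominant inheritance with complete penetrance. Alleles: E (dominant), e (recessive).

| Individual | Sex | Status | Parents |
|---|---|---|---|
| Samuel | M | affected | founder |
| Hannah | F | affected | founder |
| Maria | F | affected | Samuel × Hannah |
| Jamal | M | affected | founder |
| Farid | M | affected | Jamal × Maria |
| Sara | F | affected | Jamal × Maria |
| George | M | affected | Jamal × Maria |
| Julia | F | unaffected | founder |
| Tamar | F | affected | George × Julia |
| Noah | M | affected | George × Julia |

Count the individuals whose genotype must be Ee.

2

Obligate heterozygotes: Tamar is affected so carries E and received e from Julia (ee), so Tamar is Ee; Noah is affected so carries E and received e from Julia (ee), so Noah is Ee.
Every other individual is either homozygous by phenotype or has at least one consistent homozygous assignment, so the count is 2.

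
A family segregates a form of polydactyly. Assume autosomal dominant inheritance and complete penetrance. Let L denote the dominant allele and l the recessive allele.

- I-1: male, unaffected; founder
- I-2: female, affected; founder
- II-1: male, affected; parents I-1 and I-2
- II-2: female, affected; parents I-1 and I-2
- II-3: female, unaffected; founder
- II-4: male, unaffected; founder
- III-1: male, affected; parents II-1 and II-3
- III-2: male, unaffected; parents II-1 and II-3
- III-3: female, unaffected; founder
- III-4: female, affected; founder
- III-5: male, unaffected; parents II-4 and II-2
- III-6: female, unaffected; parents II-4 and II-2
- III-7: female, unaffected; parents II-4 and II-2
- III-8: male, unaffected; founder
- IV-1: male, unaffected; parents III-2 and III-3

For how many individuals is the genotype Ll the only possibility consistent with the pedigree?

Obligate heterozygotes: II-1 is affected so carries L and received l from I-1 (ll), so II-1 is Ll; II-2 is affected so carries L and received l from I-1 (ll), so II-2 is Ll; III-1 is affected so carries L and received l from II-3 (ll), so III-1 is Ll.
Every other individual is either homozygous by phenotype or has at least one consistent homozygous assignment, so the count is 3.

3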